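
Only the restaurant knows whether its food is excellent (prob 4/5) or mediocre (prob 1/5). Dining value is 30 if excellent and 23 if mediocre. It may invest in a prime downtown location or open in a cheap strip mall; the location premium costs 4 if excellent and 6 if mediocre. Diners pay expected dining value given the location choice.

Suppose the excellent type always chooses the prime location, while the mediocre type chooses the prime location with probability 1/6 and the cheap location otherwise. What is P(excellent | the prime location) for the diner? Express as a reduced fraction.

24/25

P(the prime location) = (4/5)·1 + (1/5)·(1/6) = 5/6.
By Bayes' rule, P(excellent | the prime location) = (4/5) / (5/6) = 24/25.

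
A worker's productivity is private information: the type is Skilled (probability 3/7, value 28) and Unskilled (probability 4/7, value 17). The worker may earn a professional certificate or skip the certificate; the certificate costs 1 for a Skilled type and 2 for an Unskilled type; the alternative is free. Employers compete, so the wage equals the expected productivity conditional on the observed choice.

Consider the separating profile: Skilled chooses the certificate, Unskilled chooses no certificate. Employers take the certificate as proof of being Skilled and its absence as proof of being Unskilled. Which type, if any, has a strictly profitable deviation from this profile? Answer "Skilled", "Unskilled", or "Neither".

The certificate pays 28; no certificate pays 17.
Skilled: assigned the certificate, nets 28 − 1 = 27; deviating to no certificate nets 17.
Unskilled: assigned no certificate, nets 17; deviating to the certificate nets 28 − 2 = 26.
The Unskilled type gains 9 by deviating.

Unskilled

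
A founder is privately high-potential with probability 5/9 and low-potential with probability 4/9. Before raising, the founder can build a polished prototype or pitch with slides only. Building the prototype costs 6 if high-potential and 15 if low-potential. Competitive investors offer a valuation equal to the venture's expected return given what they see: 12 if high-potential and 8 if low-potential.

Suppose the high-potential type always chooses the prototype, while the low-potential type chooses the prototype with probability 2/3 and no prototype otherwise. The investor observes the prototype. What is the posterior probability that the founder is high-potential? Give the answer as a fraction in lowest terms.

P(the prototype) = (5/9)·1 + (4/9)·(2/3) = 23/27.
By Bayes' rule, P(high-potential | the prototype) = (5/9) / (23/27) = 15/23.

15/23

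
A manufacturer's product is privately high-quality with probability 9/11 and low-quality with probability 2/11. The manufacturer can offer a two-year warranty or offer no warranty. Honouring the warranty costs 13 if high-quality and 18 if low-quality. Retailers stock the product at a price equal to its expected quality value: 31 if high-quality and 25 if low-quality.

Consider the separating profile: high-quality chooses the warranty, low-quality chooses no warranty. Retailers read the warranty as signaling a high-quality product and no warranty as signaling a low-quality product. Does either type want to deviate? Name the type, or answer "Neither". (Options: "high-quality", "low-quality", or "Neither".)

high-quality

The warranty pays 31; no warranty pays 25.
high-quality: assigned the warranty, nets 31 − 13 = 18; deviating to no warranty nets 25.
low-quality: assigned no warranty, nets 25; deviating to the warranty nets 31 − 18 = 13.
The high-quality type gains 7 by deviating.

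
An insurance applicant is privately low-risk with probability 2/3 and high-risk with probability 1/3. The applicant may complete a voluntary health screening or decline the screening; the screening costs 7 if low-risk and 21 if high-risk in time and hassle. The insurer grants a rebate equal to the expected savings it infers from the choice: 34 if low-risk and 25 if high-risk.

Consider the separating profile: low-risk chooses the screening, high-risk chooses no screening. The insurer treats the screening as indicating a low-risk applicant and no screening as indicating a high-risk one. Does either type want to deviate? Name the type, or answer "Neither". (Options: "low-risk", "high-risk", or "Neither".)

Neither

The screening pays 34; no screening pays 25.
low-risk: assigned the screening, nets 34 − 7 = 27; deviating to no screening nets 25.
high-risk: assigned no screening, nets 25; deviating to the screening nets 34 − 21 = 13.
Both types strictly prefer their assigned action; no profitable deviation.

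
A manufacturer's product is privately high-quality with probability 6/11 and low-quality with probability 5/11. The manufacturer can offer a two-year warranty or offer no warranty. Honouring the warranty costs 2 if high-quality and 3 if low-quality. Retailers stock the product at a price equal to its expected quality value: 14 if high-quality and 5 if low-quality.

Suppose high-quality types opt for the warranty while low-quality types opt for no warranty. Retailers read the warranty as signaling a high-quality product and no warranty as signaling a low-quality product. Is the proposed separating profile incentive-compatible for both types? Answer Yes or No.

No

Under these beliefs, the warranty earns price 14 and no warranty earns price 5.
high-quality: the warranty nets 14 − 2 = 12; no warranty nets 5. high-quality prefers the warranty.
low-quality: the warranty nets 14 − 3 = 11; no warranty nets 5. low-quality would deviate to the warranty.
low-quality has a profitable deviation, so the profile is not an equilibrium.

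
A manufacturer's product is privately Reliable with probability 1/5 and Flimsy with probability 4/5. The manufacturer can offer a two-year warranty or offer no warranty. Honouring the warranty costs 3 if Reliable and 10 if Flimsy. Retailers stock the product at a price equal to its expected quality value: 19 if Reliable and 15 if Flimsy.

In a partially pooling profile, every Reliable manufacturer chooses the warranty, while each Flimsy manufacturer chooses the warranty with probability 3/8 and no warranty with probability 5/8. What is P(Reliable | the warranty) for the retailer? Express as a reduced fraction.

2/5

P(the warranty) = (1/5)·1 + (4/5)·(3/8) = 1/2.
By Bayes' rule, P(Reliable | the warranty) = (1/5) / (1/2) = 2/5.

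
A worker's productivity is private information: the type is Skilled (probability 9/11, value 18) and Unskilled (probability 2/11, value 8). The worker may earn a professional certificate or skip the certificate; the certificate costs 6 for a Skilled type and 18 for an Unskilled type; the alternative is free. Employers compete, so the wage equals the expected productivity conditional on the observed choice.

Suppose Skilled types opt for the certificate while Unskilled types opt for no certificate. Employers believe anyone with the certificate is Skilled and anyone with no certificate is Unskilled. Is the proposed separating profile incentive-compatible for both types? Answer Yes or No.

Under these beliefs, the certificate earns wage 18 and no certificate earns wage 8.
Skilled: the certificate nets 18 − 6 = 12; no certificate nets 8. Skilled prefers the certificate.
Unskilled: the certificate nets 18 − 18 = 0; no certificate nets 8. Unskilled prefers no certificate.
Neither type deviates, so the separating profile is an equilibrium.

Yes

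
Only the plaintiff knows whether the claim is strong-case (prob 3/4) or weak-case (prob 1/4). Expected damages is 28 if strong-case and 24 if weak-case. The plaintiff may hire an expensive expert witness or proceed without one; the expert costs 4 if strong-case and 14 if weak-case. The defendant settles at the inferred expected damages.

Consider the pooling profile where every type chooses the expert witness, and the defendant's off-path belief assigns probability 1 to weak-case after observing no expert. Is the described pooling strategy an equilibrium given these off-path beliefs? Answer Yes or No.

No

On path, the defendant holds the prior and pays 3/4·28 + 1/4·24 = 27. Off path (no expert), believing weak-case, it pays 24.
strong-case: the expert witness nets 27 − 4 = 23; no expert nets 24. strong-case would deviate.
weak-case: the expert witness nets 27 − 14 = 13; no expert nets 24. weak-case would deviate.
A type deviates, so pooling fails.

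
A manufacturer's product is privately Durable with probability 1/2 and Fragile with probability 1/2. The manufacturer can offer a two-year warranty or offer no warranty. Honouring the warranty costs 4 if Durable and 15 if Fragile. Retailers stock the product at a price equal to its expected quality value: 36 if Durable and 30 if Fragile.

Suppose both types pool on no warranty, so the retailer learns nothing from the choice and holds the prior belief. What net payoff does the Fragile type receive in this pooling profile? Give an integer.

33

Pooled price = 1/2·36 + 1/2·30 = 33.
Fragile pays no cost for no warranty, so net payoff = 33.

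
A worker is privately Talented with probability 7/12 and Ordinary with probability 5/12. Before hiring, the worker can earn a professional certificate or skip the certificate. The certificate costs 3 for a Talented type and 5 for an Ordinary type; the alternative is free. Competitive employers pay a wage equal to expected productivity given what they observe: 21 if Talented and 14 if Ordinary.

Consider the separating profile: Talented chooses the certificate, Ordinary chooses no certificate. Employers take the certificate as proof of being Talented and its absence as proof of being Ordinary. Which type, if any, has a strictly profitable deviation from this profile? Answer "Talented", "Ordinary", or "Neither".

The certificate pays 21; no certificate pays 14.
Talented: assigned the certificate, nets 21 − 3 = 18; deviating to no certificate nets 14.
Ordinary: assigned no certificate, nets 14; deviating to the certificate nets 21 − 5 = 16.
The Ordinary type gains 2 by deviating.

Ordinary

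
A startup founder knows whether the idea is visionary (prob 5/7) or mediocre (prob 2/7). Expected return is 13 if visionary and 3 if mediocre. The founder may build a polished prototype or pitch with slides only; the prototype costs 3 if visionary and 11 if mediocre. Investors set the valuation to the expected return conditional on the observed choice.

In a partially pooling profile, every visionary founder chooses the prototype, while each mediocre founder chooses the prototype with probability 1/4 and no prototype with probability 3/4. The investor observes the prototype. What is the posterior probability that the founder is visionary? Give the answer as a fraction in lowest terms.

P(the prototype) = (5/7)·1 + (2/7)·(1/4) = 11/14.
By Bayes' rule, P(visionary | the prototype) = (5/7) / (11/14) = 10/11.

10/11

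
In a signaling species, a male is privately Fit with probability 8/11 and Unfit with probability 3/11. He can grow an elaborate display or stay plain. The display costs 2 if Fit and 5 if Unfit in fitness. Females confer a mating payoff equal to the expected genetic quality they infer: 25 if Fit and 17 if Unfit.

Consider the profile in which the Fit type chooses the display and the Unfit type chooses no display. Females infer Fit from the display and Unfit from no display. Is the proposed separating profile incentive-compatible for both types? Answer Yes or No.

Under these beliefs, the display earns mating payoff 25 and no display earns mating payoff 17.
Fit: the display nets 25 − 2 = 23; no display nets 17. Fit prefers the display.
Unfit: the display nets 25 − 5 = 20; no display nets 17. Unfit would deviate to the display.
Unfit has a profitable deviation, so the profile is not an equilibrium.

No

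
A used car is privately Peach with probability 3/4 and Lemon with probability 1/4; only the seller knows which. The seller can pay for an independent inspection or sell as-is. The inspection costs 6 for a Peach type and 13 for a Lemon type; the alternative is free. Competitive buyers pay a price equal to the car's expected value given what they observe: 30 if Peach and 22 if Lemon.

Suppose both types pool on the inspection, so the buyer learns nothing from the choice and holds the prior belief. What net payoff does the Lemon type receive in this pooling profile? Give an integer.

Pooled price = 3/4·30 + 1/4·22 = 28.
Lemon pays cost 13 for the inspection, so net payoff = 28 − 13 = 15.

15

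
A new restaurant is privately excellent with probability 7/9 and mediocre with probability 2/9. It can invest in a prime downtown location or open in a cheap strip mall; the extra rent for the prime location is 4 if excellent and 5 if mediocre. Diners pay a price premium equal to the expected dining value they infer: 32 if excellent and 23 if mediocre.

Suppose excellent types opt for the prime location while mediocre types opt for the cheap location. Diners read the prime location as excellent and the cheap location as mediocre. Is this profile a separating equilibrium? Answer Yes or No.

Under these beliefs, the prime location earns price premium 32 and the cheap location earns price premium 23.
excellent: the prime location nets 32 − 4 = 28; the cheap location nets 23. excellent prefers the prime location.
mediocre: the prime location nets 32 − 5 = 27; the cheap location nets 23. mediocre would deviate to the prime location.
mediocre has a profitable deviation, so the profile is not an equilibrium.

No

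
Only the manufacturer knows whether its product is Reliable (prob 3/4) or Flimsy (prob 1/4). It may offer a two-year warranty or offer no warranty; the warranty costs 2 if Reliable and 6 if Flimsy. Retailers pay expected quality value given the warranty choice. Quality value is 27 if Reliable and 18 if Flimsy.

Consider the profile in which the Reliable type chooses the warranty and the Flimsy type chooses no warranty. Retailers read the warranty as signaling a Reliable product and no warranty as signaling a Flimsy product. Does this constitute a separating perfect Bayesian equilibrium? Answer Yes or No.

Under these beliefs, the warranty earns price 27 and no warranty earns price 18.
Reliable: the warranty nets 27 − 2 = 25; no warranty nets 18. Reliable prefers the warranty.
Flimsy: the warranty nets 27 − 6 = 21; no warranty nets 18. Flimsy would deviate to the warranty.
Flimsy has a profitable deviation, so the profile is not an equilibrium.

No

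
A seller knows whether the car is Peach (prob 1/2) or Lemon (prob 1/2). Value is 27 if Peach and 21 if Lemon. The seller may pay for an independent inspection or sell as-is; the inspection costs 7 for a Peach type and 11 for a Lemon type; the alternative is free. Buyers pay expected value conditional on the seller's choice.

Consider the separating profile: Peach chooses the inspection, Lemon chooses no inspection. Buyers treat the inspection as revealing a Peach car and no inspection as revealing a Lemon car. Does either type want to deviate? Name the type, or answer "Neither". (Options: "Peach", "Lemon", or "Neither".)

The inspection pays 27; no inspection pays 21.
Peach: assigned the inspection, nets 27 − 7 = 20; deviating to no inspection nets 21.
Lemon: assigned no inspection, nets 21; deviating to the inspection nets 27 − 11 = 16.
The Peach type gains 1 by deviating.

Peach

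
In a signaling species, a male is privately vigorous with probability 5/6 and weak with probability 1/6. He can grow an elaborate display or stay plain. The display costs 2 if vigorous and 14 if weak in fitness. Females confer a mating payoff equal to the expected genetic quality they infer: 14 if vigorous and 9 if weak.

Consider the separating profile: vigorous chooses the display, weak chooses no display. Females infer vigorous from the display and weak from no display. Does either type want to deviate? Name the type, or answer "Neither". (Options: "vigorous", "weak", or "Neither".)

Neither

The display pays 14; no display pays 9.
vigorous: assigned the display, nets 14 − 2 = 12; deviating to no display nets 9.
weak: assigned no display, nets 9; deviating to the display nets 14 − 14 = 0.
Both types strictly prefer their assigned action; no profitable deviation.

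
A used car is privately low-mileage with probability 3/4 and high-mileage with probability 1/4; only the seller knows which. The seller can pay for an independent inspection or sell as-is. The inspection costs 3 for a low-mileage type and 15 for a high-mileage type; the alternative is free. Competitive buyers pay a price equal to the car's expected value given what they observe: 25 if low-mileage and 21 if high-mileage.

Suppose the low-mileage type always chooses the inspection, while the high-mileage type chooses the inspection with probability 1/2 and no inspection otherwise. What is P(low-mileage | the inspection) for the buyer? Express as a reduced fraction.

6/7

P(the inspection) = (3/4)·1 + (1/4)·(1/2) = 7/8.
By Bayes' rule, P(low-mileage | the inspection) = (3/4) / (7/8) = 6/7.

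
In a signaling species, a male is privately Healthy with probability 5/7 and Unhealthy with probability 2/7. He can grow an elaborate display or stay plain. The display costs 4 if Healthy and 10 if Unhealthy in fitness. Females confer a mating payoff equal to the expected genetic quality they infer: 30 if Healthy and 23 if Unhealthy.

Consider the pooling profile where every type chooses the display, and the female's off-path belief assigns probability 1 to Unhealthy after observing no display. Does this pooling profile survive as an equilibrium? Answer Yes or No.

On path, the female holds the prior and pays 5/7·30 + 2/7·23 = 28. Off path (no display), believing Unhealthy, it pays 23.
Healthy: the display nets 28 − 4 = 24; no display nets 23. Healthy stays.
Unhealthy: the display nets 28 − 10 = 18; no display nets 23. Unhealthy would deviate.
A type deviates, so pooling fails.

No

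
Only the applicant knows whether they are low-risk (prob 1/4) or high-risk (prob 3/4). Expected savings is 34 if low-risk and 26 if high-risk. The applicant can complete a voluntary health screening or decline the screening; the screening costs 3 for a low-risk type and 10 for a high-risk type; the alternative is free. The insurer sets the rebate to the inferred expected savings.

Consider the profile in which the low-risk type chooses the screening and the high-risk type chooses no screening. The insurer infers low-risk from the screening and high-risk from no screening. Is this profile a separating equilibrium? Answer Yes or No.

Yes

Under these beliefs, the screening earns rebate 34 and no screening earns rebate 26.
low-risk: the screening nets 34 − 3 = 31; no screening nets 26. low-risk prefers the screening.
high-risk: the screening nets 34 − 10 = 24; no screening nets 26. high-risk prefers no screening.
Neither type deviates, so the separating profile is an equilibrium.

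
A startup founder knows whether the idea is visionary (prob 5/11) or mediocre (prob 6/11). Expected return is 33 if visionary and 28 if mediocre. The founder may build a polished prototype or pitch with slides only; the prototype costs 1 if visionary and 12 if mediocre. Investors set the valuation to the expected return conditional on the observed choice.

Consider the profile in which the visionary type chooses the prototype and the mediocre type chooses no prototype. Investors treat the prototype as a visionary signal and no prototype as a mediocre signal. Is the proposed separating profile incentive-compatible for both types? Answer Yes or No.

Yes

Under these beliefs, the prototype earns valuation 33 and no prototype earns valuation 28.
visionary: the prototype nets 33 − 1 = 32; no prototype nets 28. visionary prefers the prototype.
mediocre: the prototype nets 33 − 12 = 21; no prototype nets 28. mediocre prefers no prototype.
Neither type deviates, so the separating profile is an equilibrium.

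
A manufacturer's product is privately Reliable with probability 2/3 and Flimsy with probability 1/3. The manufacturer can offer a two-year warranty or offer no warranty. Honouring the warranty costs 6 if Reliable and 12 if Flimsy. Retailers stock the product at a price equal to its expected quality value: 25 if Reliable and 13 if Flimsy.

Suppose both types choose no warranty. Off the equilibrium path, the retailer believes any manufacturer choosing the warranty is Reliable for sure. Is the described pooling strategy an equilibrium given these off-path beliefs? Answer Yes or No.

Yes

On path, the retailer holds the prior and pays 2/3·25 + 1/3·13 = 21. Off path (the warranty), believing Reliable, it pays 25.
Reliable: no warranty nets 21; the warranty nets 25 − 6 = 19. Reliable stays.
Flimsy: no warranty nets 21; the warranty nets 25 − 12 = 13. Flimsy stays.
No type deviates, so pooling is sustained.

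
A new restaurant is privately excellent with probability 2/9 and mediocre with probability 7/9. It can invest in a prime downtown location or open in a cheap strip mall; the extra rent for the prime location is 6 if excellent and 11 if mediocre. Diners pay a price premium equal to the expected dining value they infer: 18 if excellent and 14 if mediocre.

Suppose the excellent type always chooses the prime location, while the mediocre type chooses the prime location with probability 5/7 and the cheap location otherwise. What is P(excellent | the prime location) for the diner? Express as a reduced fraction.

P(the prime location) = (2/9)·1 + (7/9)·(5/7) = 7/9.
By Bayes' rule, P(excellent | the prime location) = (2/9) / (7/9) = 2/7.

2/7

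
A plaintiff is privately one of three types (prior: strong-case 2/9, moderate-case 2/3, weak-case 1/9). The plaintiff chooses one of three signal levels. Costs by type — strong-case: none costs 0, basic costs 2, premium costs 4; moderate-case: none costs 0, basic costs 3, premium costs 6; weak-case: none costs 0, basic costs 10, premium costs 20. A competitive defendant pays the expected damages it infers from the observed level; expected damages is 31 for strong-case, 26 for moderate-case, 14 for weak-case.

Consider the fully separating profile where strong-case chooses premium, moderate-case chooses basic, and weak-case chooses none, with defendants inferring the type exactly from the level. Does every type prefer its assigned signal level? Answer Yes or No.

Separating settlements: premium → 31, basic → 26, none → 14.
strong-case (assigned premium): none: 14 − 0 = 14; basic: 26 − 2 = 24; premium: 31 − 4 = 27. strong-case stays.
moderate-case (assigned basic): none: 14 − 0 = 14; basic: 26 − 3 = 23; premium: 31 − 6 = 25. moderate-case prefers premium.
weak-case (assigned none): none: 14 − 0 = 14; basic: 26 − 10 = 16; premium: 31 − 20 = 11. weak-case prefers basic.
At least one type deviates; the separating profile fails.

No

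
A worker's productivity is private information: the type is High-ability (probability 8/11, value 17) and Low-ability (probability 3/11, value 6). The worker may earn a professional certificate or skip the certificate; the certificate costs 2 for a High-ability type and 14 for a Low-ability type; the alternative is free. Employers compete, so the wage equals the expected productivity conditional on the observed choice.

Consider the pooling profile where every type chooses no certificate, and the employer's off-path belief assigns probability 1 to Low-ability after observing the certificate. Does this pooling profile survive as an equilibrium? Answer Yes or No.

Yes

On path, the employer holds the prior and pays 8/11·17 + 3/11·6 = 14. Off path (the certificate), believing Low-ability, it pays 6.
High-ability: no certificate nets 14; the certificate nets 6 − 2 = 4. High-ability stays.
Low-ability: no certificate nets 14; the certificate nets 6 − 14 = -8. Low-ability stays.
No type deviates, so pooling is sustained.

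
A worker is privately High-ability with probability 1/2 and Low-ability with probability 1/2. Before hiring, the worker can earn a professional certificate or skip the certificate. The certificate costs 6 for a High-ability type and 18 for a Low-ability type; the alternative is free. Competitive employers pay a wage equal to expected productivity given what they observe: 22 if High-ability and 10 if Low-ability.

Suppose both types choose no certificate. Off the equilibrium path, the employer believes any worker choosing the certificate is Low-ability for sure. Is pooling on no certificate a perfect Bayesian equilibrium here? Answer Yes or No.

On path, the employer holds the prior and pays 1/2·22 + 1/2·10 = 16. Off path (the certificate), believing Low-ability, it pays 10.
High-ability: no certificate nets 16; the certificate nets 10 − 6 = 4. High-ability stays.
Low-ability: no certificate nets 16; the certificate nets 10 − 18 = -8. Low-ability stays.
No type deviates, so pooling is sustained.

Yes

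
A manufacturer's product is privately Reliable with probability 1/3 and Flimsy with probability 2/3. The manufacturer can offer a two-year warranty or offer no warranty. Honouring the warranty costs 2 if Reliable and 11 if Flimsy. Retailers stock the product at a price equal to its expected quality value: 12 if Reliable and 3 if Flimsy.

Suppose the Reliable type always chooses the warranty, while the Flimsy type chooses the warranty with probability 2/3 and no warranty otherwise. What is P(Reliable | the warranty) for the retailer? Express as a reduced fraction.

P(the warranty) = (1/3)·1 + (2/3)·(2/3) = 7/9.
By Bayes' rule, P(Reliable | the warranty) = (1/3) / (7/9) = 3/7.

3/7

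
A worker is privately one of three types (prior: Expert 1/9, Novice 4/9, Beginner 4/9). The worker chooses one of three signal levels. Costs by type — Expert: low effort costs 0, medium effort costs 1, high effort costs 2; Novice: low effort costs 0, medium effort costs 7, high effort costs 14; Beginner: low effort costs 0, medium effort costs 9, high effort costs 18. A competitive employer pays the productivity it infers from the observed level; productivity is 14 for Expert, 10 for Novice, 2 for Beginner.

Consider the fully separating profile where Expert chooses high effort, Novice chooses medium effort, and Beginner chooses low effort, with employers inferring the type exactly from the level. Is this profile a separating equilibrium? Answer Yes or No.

Separating wages: high effort → 14, medium effort → 10, low effort → 2.
Expert (assigned high effort): low effort: 2 − 0 = 2; medium effort: 10 − 1 = 9; high effort: 14 − 2 = 12. Expert stays.
Novice (assigned medium effort): low effort: 2 − 0 = 2; medium effort: 10 − 7 = 3; high effort: 14 − 14 = 0. Novice stays.
Beginner (assigned low effort): low effort: 2 − 0 = 2; medium effort: 10 − 9 = 1; high effort: 14 − 18 = -4. Beginner stays.
Every type prefers its assigned level; separation holds.

Yes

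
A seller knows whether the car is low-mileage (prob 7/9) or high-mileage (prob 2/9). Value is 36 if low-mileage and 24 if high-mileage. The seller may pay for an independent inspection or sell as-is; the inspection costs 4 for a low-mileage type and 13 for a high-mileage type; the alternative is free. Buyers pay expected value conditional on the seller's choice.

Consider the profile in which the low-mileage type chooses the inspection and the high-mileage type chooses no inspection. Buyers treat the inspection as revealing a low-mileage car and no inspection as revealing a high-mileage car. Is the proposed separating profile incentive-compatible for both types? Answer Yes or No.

Under these beliefs, the inspection earns price 36 and no inspection earns price 24.
low-mileage: the inspection nets 36 − 4 = 32; no inspection nets 24. low-mileage prefers the inspection.
high-mileage: the inspection nets 36 − 13 = 23; no inspection nets 24. high-mileage prefers no inspection.
Neither type deviates, so the separating profile is an equilibrium.

Yes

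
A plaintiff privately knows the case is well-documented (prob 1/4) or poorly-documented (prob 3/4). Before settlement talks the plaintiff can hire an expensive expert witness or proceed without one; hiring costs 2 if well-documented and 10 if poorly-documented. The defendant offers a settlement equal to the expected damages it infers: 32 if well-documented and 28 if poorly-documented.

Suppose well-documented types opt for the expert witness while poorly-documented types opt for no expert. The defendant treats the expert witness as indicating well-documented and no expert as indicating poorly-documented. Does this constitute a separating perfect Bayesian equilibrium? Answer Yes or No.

Under these beliefs, the expert witness earns settlement 32 and no expert earns settlement 28.
well-documented: the expert witness nets 32 − 2 = 30; no expert nets 28. well-documented prefers the expert witness.
poorly-documented: the expert witness nets 32 − 10 = 22; no expert nets 28. poorly-documented prefers no expert.
Neither type deviates, so the separating profile is an equilibrium.

Yes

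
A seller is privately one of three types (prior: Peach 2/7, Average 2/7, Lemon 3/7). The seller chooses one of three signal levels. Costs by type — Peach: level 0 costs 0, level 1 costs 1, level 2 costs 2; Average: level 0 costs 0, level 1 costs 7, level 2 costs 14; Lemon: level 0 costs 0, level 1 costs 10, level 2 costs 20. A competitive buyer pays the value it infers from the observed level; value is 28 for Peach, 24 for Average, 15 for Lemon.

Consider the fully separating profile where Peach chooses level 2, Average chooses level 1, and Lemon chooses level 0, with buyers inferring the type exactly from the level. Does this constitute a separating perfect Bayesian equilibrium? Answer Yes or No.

Yes

Separating prices: level 2 → 28, level 1 → 24, level 0 → 15.
Peach (assigned level 2): level 0: 15 − 0 = 15; level 1: 24 − 1 = 23; level 2: 28 − 2 = 26. Peach stays.
Average (assigned level 1): level 0: 15 − 0 = 15; level 1: 24 − 7 = 17; level 2: 28 − 14 = 14. Average stays.
Lemon (assigned level 0): level 0: 15 − 0 = 15; level 1: 24 − 10 = 14; level 2: 28 − 20 = 8. Lemon stays.
Every type prefers its assigned level; separation holds.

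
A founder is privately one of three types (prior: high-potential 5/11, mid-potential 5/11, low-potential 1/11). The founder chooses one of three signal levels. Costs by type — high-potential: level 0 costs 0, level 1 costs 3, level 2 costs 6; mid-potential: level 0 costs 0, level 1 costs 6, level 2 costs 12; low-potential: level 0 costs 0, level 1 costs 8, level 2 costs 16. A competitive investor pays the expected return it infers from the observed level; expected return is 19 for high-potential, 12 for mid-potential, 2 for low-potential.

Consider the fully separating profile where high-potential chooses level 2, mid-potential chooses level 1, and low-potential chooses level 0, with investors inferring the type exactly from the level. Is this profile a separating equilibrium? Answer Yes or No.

Separating valuations: level 2 → 19, level 1 → 12, level 0 → 2.
high-potential (assigned level 2): level 0: 2 − 0 = 2; level 1: 12 − 3 = 9; level 2: 19 − 6 = 13. high-potential stays.
mid-potential (assigned level 1): level 0: 2 − 0 = 2; level 1: 12 − 6 = 6; level 2: 19 − 12 = 7. mid-potential prefers level 2.
low-potential (assigned level 0): level 0: 2 − 0 = 2; level 1: 12 − 8 = 4; level 2: 19 − 16 = 3. low-potential prefers level 1.
At least one type deviates; the separating profile fails.

No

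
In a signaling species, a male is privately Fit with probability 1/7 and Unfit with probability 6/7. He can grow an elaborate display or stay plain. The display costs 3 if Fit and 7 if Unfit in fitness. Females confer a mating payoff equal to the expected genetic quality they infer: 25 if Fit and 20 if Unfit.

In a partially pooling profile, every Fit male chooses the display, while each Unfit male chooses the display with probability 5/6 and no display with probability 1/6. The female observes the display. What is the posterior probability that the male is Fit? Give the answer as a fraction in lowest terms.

1/6

P(the display) = (1/7)·1 + (6/7)·(5/6) = 6/7.
By Bayes' rule, P(Fit | the display) = (1/7) / (6/7) = 1/6.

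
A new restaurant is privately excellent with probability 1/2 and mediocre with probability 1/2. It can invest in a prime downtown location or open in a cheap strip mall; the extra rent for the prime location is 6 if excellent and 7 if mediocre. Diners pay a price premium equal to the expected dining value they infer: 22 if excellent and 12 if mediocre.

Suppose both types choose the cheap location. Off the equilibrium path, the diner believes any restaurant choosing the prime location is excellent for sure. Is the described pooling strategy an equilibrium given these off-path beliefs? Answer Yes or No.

Yes

On path, the diner holds the prior and pays 1/2·22 + 1/2·12 = 17. Off path (the prime location), believing excellent, it pays 22.
excellent: the cheap location nets 17; the prime location nets 22 − 6 = 16. excellent stays.
mediocre: the cheap location nets 17; the prime location nets 22 − 7 = 15. mediocre stays.
No type deviates, so pooling is sustained.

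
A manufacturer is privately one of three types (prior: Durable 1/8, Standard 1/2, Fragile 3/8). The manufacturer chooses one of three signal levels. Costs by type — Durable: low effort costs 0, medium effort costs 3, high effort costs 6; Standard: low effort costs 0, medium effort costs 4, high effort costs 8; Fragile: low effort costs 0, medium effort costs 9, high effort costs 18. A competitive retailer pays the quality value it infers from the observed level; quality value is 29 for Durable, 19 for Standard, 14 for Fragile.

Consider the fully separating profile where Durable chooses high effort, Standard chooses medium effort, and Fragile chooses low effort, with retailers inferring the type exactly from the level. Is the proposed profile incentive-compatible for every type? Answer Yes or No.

Separating prices: high effort → 29, medium effort → 19, low effort → 14.
Durable (assigned high effort): low effort: 14 − 0 = 14; medium effort: 19 − 3 = 16; high effort: 29 − 6 = 23. Durable stays.
Standard (assigned medium effort): low effort: 14 − 0 = 14; medium effort: 19 − 4 = 15; high effort: 29 − 8 = 21. Standard prefers high effort.
Fragile (assigned low effort): low effort: 14 − 0 = 14; medium effort: 19 − 9 = 10; high effort: 29 − 18 = 11. Fragile stays.
At least one type deviates; the separating profile fails.

No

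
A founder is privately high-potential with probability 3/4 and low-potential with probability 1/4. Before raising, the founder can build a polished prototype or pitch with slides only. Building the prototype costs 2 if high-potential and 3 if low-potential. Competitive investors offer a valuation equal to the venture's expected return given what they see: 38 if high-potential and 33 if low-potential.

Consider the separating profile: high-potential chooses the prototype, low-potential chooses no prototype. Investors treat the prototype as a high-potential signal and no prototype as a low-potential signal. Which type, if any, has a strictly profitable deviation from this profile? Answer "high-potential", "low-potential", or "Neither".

low-potential

The prototype pays 38; no prototype pays 33.
high-potential: assigned the prototype, nets 38 − 2 = 36; deviating to no prototype nets 33.
low-potential: assigned no prototype, nets 33; deviating to the prototype nets 38 − 3 = 35.
The low-potential type gains 2 by deviating.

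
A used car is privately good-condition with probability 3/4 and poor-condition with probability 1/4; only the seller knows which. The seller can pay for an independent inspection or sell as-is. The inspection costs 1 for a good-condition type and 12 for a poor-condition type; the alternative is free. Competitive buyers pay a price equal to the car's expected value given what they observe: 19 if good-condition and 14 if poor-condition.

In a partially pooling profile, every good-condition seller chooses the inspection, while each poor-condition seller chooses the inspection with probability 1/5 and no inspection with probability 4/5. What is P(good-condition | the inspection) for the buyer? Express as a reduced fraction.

15/16

P(the inspection) = (3/4)·1 + (1/4)·(1/5) = 4/5.
By Bayes' rule, P(good-condition | the inspection) = (3/4) / (4/5) = 15/16.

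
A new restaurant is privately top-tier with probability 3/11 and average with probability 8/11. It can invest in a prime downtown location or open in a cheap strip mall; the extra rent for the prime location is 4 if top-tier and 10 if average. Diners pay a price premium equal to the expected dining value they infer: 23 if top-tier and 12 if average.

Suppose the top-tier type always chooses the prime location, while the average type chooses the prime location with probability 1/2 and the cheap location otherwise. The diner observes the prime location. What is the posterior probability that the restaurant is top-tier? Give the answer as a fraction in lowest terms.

P(the prime location) = (3/11)·1 + (8/11)·(1/2) = 7/11.
By Bayes' rule, P(top-tier | the prime location) = (3/11) / (7/11) = 3/7.

3/7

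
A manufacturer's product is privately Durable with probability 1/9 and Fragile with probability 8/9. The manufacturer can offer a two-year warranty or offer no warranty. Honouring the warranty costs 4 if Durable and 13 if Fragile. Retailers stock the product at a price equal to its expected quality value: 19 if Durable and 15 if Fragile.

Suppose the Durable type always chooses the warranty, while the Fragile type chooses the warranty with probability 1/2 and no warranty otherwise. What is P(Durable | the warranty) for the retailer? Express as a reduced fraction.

P(the warranty) = (1/9)·1 + (8/9)·(1/2) = 5/9.
By Bayes' rule, P(Durable | the warranty) = (1/9) / (5/9) = 1/5.

1/5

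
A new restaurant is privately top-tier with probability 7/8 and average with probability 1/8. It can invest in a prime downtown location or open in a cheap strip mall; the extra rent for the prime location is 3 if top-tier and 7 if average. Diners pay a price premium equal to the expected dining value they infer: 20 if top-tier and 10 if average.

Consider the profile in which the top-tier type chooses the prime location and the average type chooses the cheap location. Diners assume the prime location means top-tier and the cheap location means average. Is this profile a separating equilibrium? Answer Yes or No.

Under these beliefs, the prime location earns price premium 20 and the cheap location earns price premium 10.
top-tier: the prime location nets 20 − 3 = 17; the cheap location nets 10. top-tier prefers the prime location.
average: the prime location nets 20 − 7 = 13; the cheap location nets 10. average would deviate to the prime location.
average has a profitable deviation, so the profile is not an equilibrium.

No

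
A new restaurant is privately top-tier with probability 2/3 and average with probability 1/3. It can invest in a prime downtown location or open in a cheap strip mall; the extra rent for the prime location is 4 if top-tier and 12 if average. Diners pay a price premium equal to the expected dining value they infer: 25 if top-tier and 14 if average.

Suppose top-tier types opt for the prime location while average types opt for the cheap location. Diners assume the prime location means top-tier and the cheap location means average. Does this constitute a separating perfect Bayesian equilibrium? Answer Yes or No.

Under these beliefs, the prime location earns price premium 25 and the cheap location earns price premium 14.
top-tier: the prime location nets 25 − 4 = 21; the cheap location nets 14. top-tier prefers the prime location.
average: the prime location nets 25 − 12 = 13; the cheap location nets 14. average prefers the cheap location.
Neither type deviates, so the separating profile is an equilibrium.

Yes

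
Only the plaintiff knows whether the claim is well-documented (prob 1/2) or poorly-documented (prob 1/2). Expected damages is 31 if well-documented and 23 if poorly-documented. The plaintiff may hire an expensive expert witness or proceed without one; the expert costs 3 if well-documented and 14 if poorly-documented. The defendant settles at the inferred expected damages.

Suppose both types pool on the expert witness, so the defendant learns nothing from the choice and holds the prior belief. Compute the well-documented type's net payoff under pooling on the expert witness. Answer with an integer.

Pooled settlement = 1/2·31 + 1/2·23 = 27.
well-documented pays cost 3 for the expert witness, so net payoff = 27 − 3 = 24.

24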